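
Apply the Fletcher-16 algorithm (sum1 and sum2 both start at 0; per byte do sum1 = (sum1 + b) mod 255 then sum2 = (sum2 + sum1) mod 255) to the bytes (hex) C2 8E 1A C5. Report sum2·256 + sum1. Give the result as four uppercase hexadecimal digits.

Running sums (mod 255):
  after byte 0 (C2): sum1=194, sum2=194
  after byte 1 (8E): sum1=81, sum2=20
  after byte 2 (1A): sum1=107, sum2=127
  after byte 3 (C5): sum1=49, sum2=176
Checksum = sum2·256 + sum1 = 176·256 + 49 = 45105 = 0xB031.

B031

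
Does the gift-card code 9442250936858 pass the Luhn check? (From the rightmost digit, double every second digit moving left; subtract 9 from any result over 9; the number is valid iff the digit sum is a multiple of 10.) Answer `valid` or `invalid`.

From the right, keep odd positions and double even positions (subtract 9 from any doubled value over 9):
  doubled (positions 2,4,...): 1 3 9 1 4 8 → sum 26
  kept (positions 1,3,...): 8 8 3 0 2 4 9 → sum 34
Total = 60.
60 mod 10 = 0, so the number is valid.

valid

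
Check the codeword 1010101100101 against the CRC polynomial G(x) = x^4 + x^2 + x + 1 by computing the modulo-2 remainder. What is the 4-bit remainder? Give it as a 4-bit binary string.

0100

Modulo-2 division of 1010101100101 by 10111:
  pos 0: 10101 XOR 10111 = 00010
  pos 3: 10011 XOR 10111 = 00100
  pos 5: 10000 XOR 10111 = 00111
  pos 7: 11110 XOR 10111 = 01001
  pos 8: 10011 XOR 10111 = 00100
Remainder = 0100 (nonzero — an error is detected).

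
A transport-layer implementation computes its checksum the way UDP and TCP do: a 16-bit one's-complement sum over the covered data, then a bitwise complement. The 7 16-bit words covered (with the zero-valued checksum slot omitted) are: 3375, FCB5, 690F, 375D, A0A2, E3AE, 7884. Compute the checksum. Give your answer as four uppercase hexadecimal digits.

3292

One's-complement addition (fold any carry out of bit 15 back into bit 0):
  0x3375 + 0xFCB5 = 0x1302A → wrap carry → 0x302B
  0x302B + 0x690F = 0x0993A
  0x993A + 0x375D = 0x0D097
  0xD097 + 0xA0A2 = 0x17139 → wrap carry → 0x713A
  0x713A + 0xE3AE = 0x154E8 → wrap carry → 0x54E9
  0x54E9 + 0x7884 = 0x0CD6D
One's-complement sum = 0xCD6D.
Checksum = ~0xCD6D & 0xFFFF = 0x3292.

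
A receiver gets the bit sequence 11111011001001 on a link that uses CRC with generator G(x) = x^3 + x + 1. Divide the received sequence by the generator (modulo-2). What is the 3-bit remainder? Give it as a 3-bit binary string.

Modulo-2 division of 11111011001001 by 1011:
  pos 0: 1111 XOR 1011 = 0100
  pos 1: 1001 XOR 1011 = 0010
  pos 3: 1001 XOR 1011 = 0010
  pos 5: 1010 XOR 1011 = 0001
  pos 8: 1010 XOR 1011 = 0001
Remainder = 101 (nonzero — an error is detected).

101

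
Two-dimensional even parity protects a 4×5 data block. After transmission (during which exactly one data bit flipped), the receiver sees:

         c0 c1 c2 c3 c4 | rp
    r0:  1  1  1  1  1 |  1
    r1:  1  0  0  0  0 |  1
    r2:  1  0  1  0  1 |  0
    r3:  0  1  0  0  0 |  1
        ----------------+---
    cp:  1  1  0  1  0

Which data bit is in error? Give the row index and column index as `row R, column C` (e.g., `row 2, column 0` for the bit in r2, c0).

Recompute each row's even parity and compare to rp:
  r0: data parity 1, sent rp 1 → ok
  r1: data parity 1, sent rp 1 → ok
  r2: data parity 1, sent rp 0 → mismatch
  r3: data parity 1, sent rp 1 → ok
Recompute each column's even parity and compare to cp:
  c0: data parity 1, sent cp 1 → ok
  c1: data parity 0, sent cp 1 → mismatch
  c2: data parity 0, sent cp 0 → ok
  c3: data parity 1, sent cp 1 → ok
  c4: data parity 0, sent cp 0 → ok
Exactly one row (r2) and one column (c1) fail → the flipped bit is at their intersection.

row 2, column 1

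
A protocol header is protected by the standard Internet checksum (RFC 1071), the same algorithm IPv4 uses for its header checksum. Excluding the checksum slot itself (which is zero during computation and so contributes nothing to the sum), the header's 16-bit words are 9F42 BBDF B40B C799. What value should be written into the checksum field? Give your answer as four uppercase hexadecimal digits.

2938

One's-complement addition (fold any carry out of bit 15 back into bit 0):
  0x9F42 + 0xBBDF = 0x15B21 → wrap carry → 0x5B22
  0x5B22 + 0xB40B = 0x10F2D → wrap carry → 0x0F2E
  0x0F2E + 0xC799 = 0x0D6C7
One's-complement sum = 0xD6C7.
Checksum = ~0xD6C7 & 0xFFFF = 0x2938.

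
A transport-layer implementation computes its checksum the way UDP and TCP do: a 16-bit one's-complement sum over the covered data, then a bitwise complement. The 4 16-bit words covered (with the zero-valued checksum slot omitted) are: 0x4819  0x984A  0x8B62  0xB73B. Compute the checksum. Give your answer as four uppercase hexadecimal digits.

One's-complement addition (fold any carry out of bit 15 back into bit 0):
  0x4819 + 0x984A = 0x0E063
  0xE063 + 0x8B62 = 0x16BC5 → wrap carry → 0x6BC6
  0x6BC6 + 0xB73B = 0x12301 → wrap carry → 0x2302
One's-complement sum = 0x2302.
Checksum = ~0x2302 & 0xFFFF = 0xDCFD.

DCFD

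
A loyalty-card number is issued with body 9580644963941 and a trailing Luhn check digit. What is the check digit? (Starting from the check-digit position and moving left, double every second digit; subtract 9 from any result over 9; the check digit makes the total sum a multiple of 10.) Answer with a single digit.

4

Partial digits right→left: 1 4 9 3 6 9 4 4 6 0 8 5 9
Double every second digit counting from the check-digit position (so the 1st, 3rd, 5th, ... of the partial from the right).
  doubled (with −9 where >9): 2 9 3 8 3 7 9 → sum 41
  kept as-is: 4 3 9 4 0 5 → sum 25
Total = 41 + 25 = 66.
Check digit = (10 − (66 mod 10)) mod 10 = 4.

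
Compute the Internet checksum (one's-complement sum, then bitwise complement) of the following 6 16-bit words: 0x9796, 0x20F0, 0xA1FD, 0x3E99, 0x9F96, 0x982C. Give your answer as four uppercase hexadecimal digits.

One's-complement addition (fold any carry out of bit 15 back into bit 0):
  0x9796 + 0x20F0 = 0x0B886
  0xB886 + 0xA1FD = 0x15A83 → wrap carry → 0x5A84
  0x5A84 + 0x3E99 = 0x0991D
  0x991D + 0x9F96 = 0x138B3 → wrap carry → 0x38B4
  0x38B4 + 0x982C = 0x0D0E0
One's-complement sum = 0xD0E0.
Checksum = ~0xD0E0 & 0xFFFF = 0x2F1F.

2F1F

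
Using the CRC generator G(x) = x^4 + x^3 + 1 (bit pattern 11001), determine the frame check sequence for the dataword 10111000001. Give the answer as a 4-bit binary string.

Append 4 zeros: 101110000010000. Divide by 11001 (XOR where the leading bit is 1):
  pos 0: 10111 XOR 11001 = 01110
  pos 1: 11100 XOR 11001 = 00101
  pos 3: 10100 XOR 11001 = 01101
  pos 4: 11010 XOR 11001 = 00011
  pos 7: 11010 XOR 11001 = 00011
  pos 10: 11000 XOR 11001 = 00001
Remainder (last 4 bits) = 0001. This is the CRC / FCS.

0001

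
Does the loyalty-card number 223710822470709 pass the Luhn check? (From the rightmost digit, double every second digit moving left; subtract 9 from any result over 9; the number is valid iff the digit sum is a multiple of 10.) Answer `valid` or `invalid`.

From the right, keep odd positions and double even positions (subtract 9 from any doubled value over 9):
  doubled (positions 2,4,...): 0 0 8 4 0 5 4 → sum 21
  kept (positions 1,3,...): 9 7 7 2 8 1 3 2 → sum 39
Total = 60.
60 mod 10 = 0, so the number is valid.

valid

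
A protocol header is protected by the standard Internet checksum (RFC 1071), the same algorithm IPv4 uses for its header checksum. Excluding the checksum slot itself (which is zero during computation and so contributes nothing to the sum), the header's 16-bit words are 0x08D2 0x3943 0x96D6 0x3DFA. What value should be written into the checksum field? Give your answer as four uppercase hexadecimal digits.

One's-complement addition (fold any carry out of bit 15 back into bit 0):
  0x08D2 + 0x3943 = 0x04215
  0x4215 + 0x96D6 = 0x0D8EB
  0xD8EB + 0x3DFA = 0x116E5 → wrap carry → 0x16E6
One's-complement sum = 0x16E6.
Checksum = ~0x16E6 & 0xFFFF = 0xE919.

E919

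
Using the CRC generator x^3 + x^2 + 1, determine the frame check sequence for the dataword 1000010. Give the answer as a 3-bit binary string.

011

Append 3 zeros: 1000010000. Divide by 1101 (XOR where the leading bit is 1):
  pos 0: 1000 XOR 1101 = 0101
  pos 1: 1010 XOR 1101 = 0111
  pos 2: 1111 XOR 1101 = 0010
  pos 4: 1000 XOR 1101 = 0101
  pos 5: 1010 XOR 1101 = 0111
  pos 6: 1110 XOR 1101 = 0011
Remainder (last 3 bits) = 011. This is the CRC / FCS.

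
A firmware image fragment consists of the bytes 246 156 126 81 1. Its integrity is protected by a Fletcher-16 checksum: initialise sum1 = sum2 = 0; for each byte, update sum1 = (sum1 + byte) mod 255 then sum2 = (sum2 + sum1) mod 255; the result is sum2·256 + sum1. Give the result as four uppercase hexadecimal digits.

6464

Running sums (mod 255):
  after byte 0 (246): sum1=246, sum2=246
  after byte 1 (156): sum1=147, sum2=138
  after byte 2 (126): sum1=18, sum2=156
  after byte 3 (81): sum1=99, sum2=0
  after byte 4 (1): sum1=100, sum2=100
Checksum = sum2·256 + sum1 = 100·256 + 100 = 25700 = 0x6464.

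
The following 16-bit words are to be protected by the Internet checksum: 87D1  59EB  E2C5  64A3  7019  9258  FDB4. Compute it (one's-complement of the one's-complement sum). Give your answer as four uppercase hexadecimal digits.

One's-complement addition (fold any carry out of bit 15 back into bit 0):
  0x87D1 + 0x59EB = 0x0E1BC
  0xE1BC + 0xE2C5 = 0x1C481 → wrap carry → 0xC482
  0xC482 + 0x64A3 = 0x12925 → wrap carry → 0x2926
  0x2926 + 0x7019 = 0x0993F
  0x993F + 0x9258 = 0x12B97 → wrap carry → 0x2B98
  0x2B98 + 0xFDB4 = 0x1294C → wrap carry → 0x294D
One's-complement sum = 0x294D.
Checksum = ~0x294D & 0xFFFF = 0xD6B2.

D6B2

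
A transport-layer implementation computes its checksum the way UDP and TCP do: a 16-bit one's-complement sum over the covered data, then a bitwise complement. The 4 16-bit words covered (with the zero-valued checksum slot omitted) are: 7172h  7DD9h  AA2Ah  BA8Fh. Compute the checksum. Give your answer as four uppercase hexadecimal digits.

One's-complement addition (fold any carry out of bit 15 back into bit 0):
  0x7172 + 0x7DD9 = 0x0EF4B
  0xEF4B + 0xAA2A = 0x19975 → wrap carry → 0x9976
  0x9976 + 0xBA8F = 0x15405 → wrap carry → 0x5406
One's-complement sum = 0x5406.
Checksum = ~0x5406 & 0xFFFF = 0xABF9.

ABF9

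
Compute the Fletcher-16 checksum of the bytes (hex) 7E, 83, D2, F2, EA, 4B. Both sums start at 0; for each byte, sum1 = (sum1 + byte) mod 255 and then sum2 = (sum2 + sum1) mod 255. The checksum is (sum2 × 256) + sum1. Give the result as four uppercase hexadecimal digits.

Running sums (mod 255):
  after byte 0 (7E): sum1=126, sum2=126
  after byte 1 (83): sum1=2, sum2=128
  after byte 2 (D2): sum1=212, sum2=85
  after byte 3 (F2): sum1=199, sum2=29
  after byte 4 (EA): sum1=178, sum2=207
  after byte 5 (4B): sum1=253, sum2=205
Checksum = sum2·256 + sum1 = 205·256 + 253 = 52733 = 0xCDFD.

CDFD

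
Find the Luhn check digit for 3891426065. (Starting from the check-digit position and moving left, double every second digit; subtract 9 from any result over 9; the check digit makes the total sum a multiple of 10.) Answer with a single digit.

8

Partial digits right→left: 5 6 0 6 2 4 1 9 8 3
Double every second digit counting from the check-digit position (so the 1st, 3rd, 5th, ... of the partial from the right).
  doubled (with −9 where >9): 1 0 4 2 7 → sum 14
  kept as-is: 6 6 4 9 3 → sum 28
Total = 14 + 28 = 42.
Check digit = (10 − (42 mod 10)) mod 10 = 8.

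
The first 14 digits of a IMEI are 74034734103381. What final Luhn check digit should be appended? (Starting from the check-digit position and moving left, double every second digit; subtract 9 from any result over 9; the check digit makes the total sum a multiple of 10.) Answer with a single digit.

Partial digits right→left: 1 8 3 3 0 1 4 3 7 4 3 0 4 7
Double every second digit counting from the check-digit position (so the 1st, 3rd, 5th, ... of the partial from the right).
  doubled (with −9 where >9): 2 6 0 8 5 6 8 → sum 35
  kept as-is: 8 3 1 3 4 0 7 → sum 26
Total = 35 + 26 = 61.
Check digit = (10 − (61 mod 10)) mod 10 = 9.

9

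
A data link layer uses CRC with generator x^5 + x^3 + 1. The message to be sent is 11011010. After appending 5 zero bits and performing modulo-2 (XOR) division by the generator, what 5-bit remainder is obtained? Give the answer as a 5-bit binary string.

00100

Append 5 zeros: 1101101000000. Divide by 101001 (XOR where the leading bit is 1):
  pos 0: 110110 XOR 101001 = 011111
  pos 1: 111111 XOR 101001 = 010110
  pos 2: 101100 XOR 101001 = 000101
  pos 5: 101000 XOR 101001 = 000001
Remainder (last 5 bits) = 00100. This is the CRC / FCS.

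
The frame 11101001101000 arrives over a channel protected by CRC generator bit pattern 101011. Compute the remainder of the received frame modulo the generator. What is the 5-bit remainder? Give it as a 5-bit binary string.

00001

Modulo-2 division of 11101001101000 by 101011:
  pos 0: 111010 XOR 101011 = 010001
  pos 1: 100010 XOR 101011 = 001001
  pos 3: 100111 XOR 101011 = 001100
  pos 5: 110001 XOR 101011 = 011010
  pos 6: 110100 XOR 101011 = 011111
  pos 7: 111110 XOR 101011 = 010101
  pos 8: 101010 XOR 101011 = 000001
Remainder = 00001 (nonzero — an error is detected).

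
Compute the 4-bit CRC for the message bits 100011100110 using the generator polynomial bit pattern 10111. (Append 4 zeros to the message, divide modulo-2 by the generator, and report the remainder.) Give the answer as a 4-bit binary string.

Append 4 zeros: 1000111001100000. Divide by 10111 (XOR where the leading bit is 1):
  pos 0: 10001 XOR 10111 = 00110
  pos 2: 11011 XOR 10111 = 01100
  pos 3: 11000 XOR 10111 = 01111
  pos 4: 11110 XOR 10111 = 01001
  pos 5: 10011 XOR 10111 = 00100
  pos 7: 10010 XOR 10111 = 00101
  pos 9: 10100 XOR 10111 = 00011
Remainder (last 4 bits) = 1100. This is the CRC / FCS.

1100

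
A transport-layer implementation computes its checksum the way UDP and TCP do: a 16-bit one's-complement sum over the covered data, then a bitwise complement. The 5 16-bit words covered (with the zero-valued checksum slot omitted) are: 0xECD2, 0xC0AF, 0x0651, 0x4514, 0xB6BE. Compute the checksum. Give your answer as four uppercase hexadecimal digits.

One's-complement addition (fold any carry out of bit 15 back into bit 0):
  0xECD2 + 0xC0AF = 0x1AD81 → wrap carry → 0xAD82
  0xAD82 + 0x0651 = 0x0B3D3
  0xB3D3 + 0x4514 = 0x0F8E7
  0xF8E7 + 0xB6BE = 0x1AFA5 → wrap carry → 0xAFA6
One's-complement sum = 0xAFA6.
Checksum = ~0xAFA6 & 0xFFFF = 0x5059.

5059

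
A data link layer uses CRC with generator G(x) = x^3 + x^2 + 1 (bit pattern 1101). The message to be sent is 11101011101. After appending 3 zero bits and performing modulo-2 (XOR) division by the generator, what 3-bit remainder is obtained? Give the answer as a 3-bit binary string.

111

Append 3 zeros: 11101011101000. Divide by 1101 (XOR where the leading bit is 1):
  pos 0: 1110 XOR 1101 = 0011
  pos 2: 1110 XOR 1101 = 0011
  pos 4: 1111 XOR 1101 = 0010
  pos 6: 1010 XOR 1101 = 0111
  pos 7: 1111 XOR 1101 = 0010
  pos 9: 1000 XOR 1101 = 0101
  pos 10: 1010 XOR 1101 = 0111
Remainder (last 3 bits) = 111. This is the CRC / FCS.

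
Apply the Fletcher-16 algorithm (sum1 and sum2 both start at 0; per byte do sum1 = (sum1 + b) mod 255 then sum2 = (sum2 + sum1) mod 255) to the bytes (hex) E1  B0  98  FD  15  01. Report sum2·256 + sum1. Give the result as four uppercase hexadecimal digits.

Running sums (mod 255):
  after byte 0 (E1): sum1=225, sum2=225
  after byte 1 (B0): sum1=146, sum2=116
  after byte 2 (98): sum1=43, sum2=159
  after byte 3 (FD): sum1=41, sum2=200
  after byte 4 (15): sum1=62, sum2=7
  after byte 5 (01): sum1=63, sum2=70
Checksum = sum2·256 + sum1 = 70·256 + 63 = 17983 = 0x463F.

463F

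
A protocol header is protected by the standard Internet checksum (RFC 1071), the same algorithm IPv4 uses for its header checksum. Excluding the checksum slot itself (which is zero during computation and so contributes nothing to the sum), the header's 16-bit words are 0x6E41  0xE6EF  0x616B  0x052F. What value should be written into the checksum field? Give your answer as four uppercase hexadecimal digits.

One's-complement addition (fold any carry out of bit 15 back into bit 0):
  0x6E41 + 0xE6EF = 0x15530 → wrap carry → 0x5531
  0x5531 + 0x616B = 0x0B69C
  0xB69C + 0x052F = 0x0BBCB
One's-complement sum = 0xBBCB.
Checksum = ~0xBBCB & 0xFFFF = 0x4434.

4434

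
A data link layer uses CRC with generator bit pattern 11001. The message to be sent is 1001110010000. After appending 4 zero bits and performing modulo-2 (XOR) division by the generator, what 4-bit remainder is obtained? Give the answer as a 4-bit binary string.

0100

Append 4 zeros: 10011100100000000. Divide by 11001 (XOR where the leading bit is 1):
  pos 0: 10011 XOR 11001 = 01010
  pos 1: 10101 XOR 11001 = 01100
  pos 2: 11000 XOR 11001 = 00001
  pos 6: 10100 XOR 11001 = 01101
  pos 7: 11010 XOR 11001 = 00011
  pos 10: 11000 XOR 11001 = 00001
Remainder (last 4 bits) = 0100. This is the CRC / FCS.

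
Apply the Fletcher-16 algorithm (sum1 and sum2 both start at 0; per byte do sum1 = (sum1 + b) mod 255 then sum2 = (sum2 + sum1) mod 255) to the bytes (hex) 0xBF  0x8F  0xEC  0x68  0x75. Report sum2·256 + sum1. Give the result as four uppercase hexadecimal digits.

Running sums (mod 255):
  after byte 0 (0xBF): sum1=191, sum2=191
  after byte 1 (0x8F): sum1=79, sum2=15
  after byte 2 (0xEC): sum1=60, sum2=75
  after byte 3 (0x68): sum1=164, sum2=239
  after byte 4 (0x75): sum1=26, sum2=10
Checksum = sum2·256 + sum1 = 10·256 + 26 = 2586 = 0x0A1A.

0A1A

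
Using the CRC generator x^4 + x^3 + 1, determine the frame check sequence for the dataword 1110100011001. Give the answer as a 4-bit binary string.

1100

Append 4 zeros: 11101000110010000. Divide by 11001 (XOR where the leading bit is 1):
  pos 0: 11101 XOR 11001 = 00100
  pos 2: 10000 XOR 11001 = 01001
  pos 3: 10010 XOR 11001 = 01011
  pos 4: 10111 XOR 11001 = 01110
  pos 5: 11101 XOR 11001 = 00100
  pos 7: 10000 XOR 11001 = 01001
  pos 8: 10011 XOR 11001 = 01010
  pos 9: 10100 XOR 11001 = 01101
  pos 10: 11010 XOR 11001 = 00011
Remainder (last 4 bits) = 1100. This is the CRC / FCS.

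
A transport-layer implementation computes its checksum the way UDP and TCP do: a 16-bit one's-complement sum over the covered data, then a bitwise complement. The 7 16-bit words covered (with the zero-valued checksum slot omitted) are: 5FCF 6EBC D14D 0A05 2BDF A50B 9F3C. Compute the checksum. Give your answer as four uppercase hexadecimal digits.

E5F9

One's-complement addition (fold any carry out of bit 15 back into bit 0):
  0x5FCF + 0x6EBC = 0x0CE8B
  0xCE8B + 0xD14D = 0x19FD8 → wrap carry → 0x9FD9
  0x9FD9 + 0x0A05 = 0x0A9DE
  0xA9DE + 0x2BDF = 0x0D5BD
  0xD5BD + 0xA50B = 0x17AC8 → wrap carry → 0x7AC9
  0x7AC9 + 0x9F3C = 0x11A05 → wrap carry → 0x1A06
One's-complement sum = 0x1A06.
Checksum = ~0x1A06 & 0xFFFF = 0xE5F9.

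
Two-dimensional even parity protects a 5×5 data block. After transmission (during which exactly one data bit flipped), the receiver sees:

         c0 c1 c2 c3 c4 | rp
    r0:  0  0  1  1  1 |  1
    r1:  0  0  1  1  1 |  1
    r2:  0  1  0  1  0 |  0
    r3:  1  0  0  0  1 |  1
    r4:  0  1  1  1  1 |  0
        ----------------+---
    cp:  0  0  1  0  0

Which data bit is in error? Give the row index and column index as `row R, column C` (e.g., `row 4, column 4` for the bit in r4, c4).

row 3, column 0

Recompute each row's even parity and compare to rp:
  r0: data parity 1, sent rp 1 → ok
  r1: data parity 1, sent rp 1 → ok
  r2: data parity 0, sent rp 0 → ok
  r3: data parity 0, sent rp 1 → mismatch
  r4: data parity 0, sent rp 0 → ok
Recompute each column's even parity and compare to cp:
  c0: data parity 1, sent cp 0 → mismatch
  c1: data parity 0, sent cp 0 → ok
  c2: data parity 1, sent cp 1 → ok
  c3: data parity 0, sent cp 0 → ok
  c4: data parity 0, sent cp 0 → ok
Exactly one row (r3) and one column (c0) fail → the flipped bit is at their intersection.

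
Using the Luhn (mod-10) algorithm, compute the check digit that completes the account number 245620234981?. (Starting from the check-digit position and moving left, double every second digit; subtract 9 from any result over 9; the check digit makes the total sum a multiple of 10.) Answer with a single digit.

9

Partial digits right→left: 1 8 9 4 3 2 0 2 6 5 4 2
Double every second digit counting from the check-digit position (so the 1st, 3rd, 5th, ... of the partial from the right).
  doubled (with −9 where >9): 2 9 6 0 3 8 → sum 28
  kept as-is: 8 4 2 2 5 2 → sum 23
Total = 28 + 23 = 51.
Check digit = (10 − (51 mod 10)) mod 10 = 9.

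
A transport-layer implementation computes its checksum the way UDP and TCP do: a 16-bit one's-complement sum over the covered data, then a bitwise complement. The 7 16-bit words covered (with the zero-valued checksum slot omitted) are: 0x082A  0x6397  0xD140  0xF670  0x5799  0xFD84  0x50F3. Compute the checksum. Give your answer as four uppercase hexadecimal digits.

267B

One's-complement addition (fold any carry out of bit 15 back into bit 0):
  0x082A + 0x6397 = 0x06BC1
  0x6BC1 + 0xD140 = 0x13D01 → wrap carry → 0x3D02
  0x3D02 + 0xF670 = 0x13372 → wrap carry → 0x3373
  0x3373 + 0x5799 = 0x08B0C
  0x8B0C + 0xFD84 = 0x18890 → wrap carry → 0x8891
  0x8891 + 0x50F3 = 0x0D984
One's-complement sum = 0xD984.
Checksum = ~0xD984 & 0xFFFF = 0x267B.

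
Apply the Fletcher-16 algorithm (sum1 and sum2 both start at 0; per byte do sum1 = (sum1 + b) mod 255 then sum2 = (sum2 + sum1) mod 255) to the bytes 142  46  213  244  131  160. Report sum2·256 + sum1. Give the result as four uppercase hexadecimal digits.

1CAB

Running sums (mod 255):
  after byte 0 (142): sum1=142, sum2=142
  after byte 1 (46): sum1=188, sum2=75
  after byte 2 (213): sum1=146, sum2=221
  after byte 3 (244): sum1=135, sum2=101
  after byte 4 (131): sum1=11, sum2=112
  after byte 5 (160): sum1=171, sum2=28
Checksum = sum2·256 + sum1 = 28·256 + 171 = 7339 = 0x1CAB.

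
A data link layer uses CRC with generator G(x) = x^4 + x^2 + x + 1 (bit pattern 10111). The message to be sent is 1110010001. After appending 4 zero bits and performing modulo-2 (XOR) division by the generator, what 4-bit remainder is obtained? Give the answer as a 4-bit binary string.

0111

Append 4 zeros: 11100100010000. Divide by 10111 (XOR where the leading bit is 1):
  pos 0: 11100 XOR 10111 = 01011
  pos 1: 10111 XOR 10111 = 00000
  pos 9: 10000 XOR 10111 = 00111
Remainder (last 4 bits) = 0111. This is the CRC / FCS.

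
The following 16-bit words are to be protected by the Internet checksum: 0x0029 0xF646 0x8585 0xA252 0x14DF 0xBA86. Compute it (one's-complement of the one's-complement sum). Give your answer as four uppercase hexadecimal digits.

One's-complement addition (fold any carry out of bit 15 back into bit 0):
  0x0029 + 0xF646 = 0x0F66F
  0xF66F + 0x8585 = 0x17BF4 → wrap carry → 0x7BF5
  0x7BF5 + 0xA252 = 0x11E47 → wrap carry → 0x1E48
  0x1E48 + 0x14DF = 0x03327
  0x3327 + 0xBA86 = 0x0EDAD
One's-complement sum = 0xEDAD.
Checksum = ~0xEDAD & 0xFFFF = 0x1252.

1252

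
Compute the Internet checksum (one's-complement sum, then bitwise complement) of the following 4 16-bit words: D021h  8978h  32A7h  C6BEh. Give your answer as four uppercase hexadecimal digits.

One's-complement addition (fold any carry out of bit 15 back into bit 0):
  0xD021 + 0x8978 = 0x15999 → wrap carry → 0x599A
  0x599A + 0x32A7 = 0x08C41
  0x8C41 + 0xC6BE = 0x152FF → wrap carry → 0x5300
One's-complement sum = 0x5300.
Checksum = ~0x5300 & 0xFFFF = 0xACFF.

ACFF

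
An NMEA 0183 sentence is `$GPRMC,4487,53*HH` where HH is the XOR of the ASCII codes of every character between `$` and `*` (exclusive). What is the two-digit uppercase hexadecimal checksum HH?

42

XOR the ASCII codes of the payload characters:
  'G' = 0x47 → acc = 0x47
  'P' = 0x50 → acc = 0x17
  'R' = 0x52 → acc = 0x45
  'M' = 0x4D → acc = 0x08
  'C' = 0x43 → acc = 0x4B
  ',' = 0x2C → acc = 0x67
  '4' = 0x34 → acc = 0x53
  '4' = 0x34 → acc = 0x67
  '8' = 0x38 → acc = 0x5F
  '7' = 0x37 → acc = 0x68
  ',' = 0x2C → acc = 0x44
  '5' = 0x35 → acc = 0x71
  '3' = 0x33 → acc = 0x42
Checksum = 0x42.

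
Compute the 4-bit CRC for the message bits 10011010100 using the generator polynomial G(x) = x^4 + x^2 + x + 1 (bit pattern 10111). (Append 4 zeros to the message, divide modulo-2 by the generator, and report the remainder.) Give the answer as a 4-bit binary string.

0111

Append 4 zeros: 100110101000000. Divide by 10111 (XOR where the leading bit is 1):
  pos 0: 10011 XOR 10111 = 00100
  pos 2: 10001 XOR 10111 = 00110
  pos 4: 11001 XOR 10111 = 01110
  pos 5: 11100 XOR 10111 = 01011
  pos 6: 10110 XOR 10111 = 00001
  pos 10: 10000 XOR 10111 = 00111
Remainder (last 4 bits) = 0111. This is the CRC / FCS.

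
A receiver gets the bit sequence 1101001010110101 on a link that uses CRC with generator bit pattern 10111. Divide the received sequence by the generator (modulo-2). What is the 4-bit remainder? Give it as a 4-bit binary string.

Modulo-2 division of 1101001010110101 by 10111:
  pos 0: 11010 XOR 10111 = 01101
  pos 1: 11010 XOR 10111 = 01101
  pos 2: 11011 XOR 10111 = 01100
  pos 3: 11000 XOR 10111 = 01111
  pos 4: 11111 XOR 10111 = 01000
  pos 5: 10000 XOR 10111 = 00111
  pos 7: 11111 XOR 10111 = 01000
  pos 8: 10000 XOR 10111 = 00111
  pos 10: 11110 XOR 10111 = 01001
  pos 11: 10011 XOR 10111 = 00100
Remainder = 0100 (nonzero — an error is detected).

0100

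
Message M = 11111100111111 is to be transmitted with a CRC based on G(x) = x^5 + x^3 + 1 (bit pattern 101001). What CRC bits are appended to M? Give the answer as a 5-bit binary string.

11111

Append 5 zeros: 1111110011111100000. Divide by 101001 (XOR where the leading bit is 1):
  pos 0: 111111 XOR 101001 = 010110
  pos 1: 101100 XOR 101001 = 000101
  pos 4: 101011 XOR 101001 = 000010
  pos 8: 101111 XOR 101001 = 000110
  pos 11: 110000 XOR 101001 = 011001
  pos 12: 110010 XOR 101001 = 011011
  pos 13: 110110 XOR 101001 = 011111
Remainder (last 5 bits) = 11111. This is the CRC / FCS.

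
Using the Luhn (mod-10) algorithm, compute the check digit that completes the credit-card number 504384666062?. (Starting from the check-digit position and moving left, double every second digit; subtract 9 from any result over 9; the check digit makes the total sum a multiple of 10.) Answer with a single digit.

Partial digits right→left: 2 6 0 6 6 6 4 8 3 4 0 5
Double every second digit counting from the check-digit position (so the 1st, 3rd, 5th, ... of the partial from the right).
  doubled (with −9 where >9): 4 0 3 8 6 0 → sum 21
  kept as-is: 6 6 6 8 4 5 → sum 35
Total = 21 + 35 = 56.
Check digit = (10 − (56 mod 10)) mod 10 = 4.

4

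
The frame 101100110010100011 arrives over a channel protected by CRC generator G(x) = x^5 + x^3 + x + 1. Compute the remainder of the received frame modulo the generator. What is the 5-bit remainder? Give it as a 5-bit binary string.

Modulo-2 division of 101100110010100011 by 101011:
  pos 0: 101100 XOR 101011 = 000111
  pos 3: 111110 XOR 101011 = 010101
  pos 4: 101010 XOR 101011 = 000001
  pos 9: 110100 XOR 101011 = 011111
  pos 10: 111110 XOR 101011 = 010101
  pos 11: 101011 XOR 101011 = 000000
Remainder = 00001 (nonzero — an error is detected).

00001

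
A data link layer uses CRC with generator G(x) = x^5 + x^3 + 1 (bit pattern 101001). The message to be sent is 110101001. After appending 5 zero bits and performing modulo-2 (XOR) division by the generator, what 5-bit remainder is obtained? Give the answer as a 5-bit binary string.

01011

Append 5 zeros: 11010100100000. Divide by 101001 (XOR where the leading bit is 1):
  pos 0: 110101 XOR 101001 = 011100
  pos 1: 111000 XOR 101001 = 010001
  pos 2: 100010 XOR 101001 = 001011
  pos 4: 101110 XOR 101001 = 000111
  pos 7: 111000 XOR 101001 = 010001
  pos 8: 100010 XOR 101001 = 001011
Remainder (last 5 bits) = 01011. This is the CRC / FCS.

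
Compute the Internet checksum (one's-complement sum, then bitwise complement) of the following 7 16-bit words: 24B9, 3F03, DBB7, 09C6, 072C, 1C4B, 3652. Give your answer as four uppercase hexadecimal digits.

5CFC

One's-complement addition (fold any carry out of bit 15 back into bit 0):
  0x24B9 + 0x3F03 = 0x063BC
  0x63BC + 0xDBB7 = 0x13F73 → wrap carry → 0x3F74
  0x3F74 + 0x09C6 = 0x0493A
  0x493A + 0x072C = 0x05066
  0x5066 + 0x1C4B = 0x06CB1
  0x6CB1 + 0x3652 = 0x0A303
One's-complement sum = 0xA303.
Checksum = ~0xA303 & 0xFFFF = 0x5CFC.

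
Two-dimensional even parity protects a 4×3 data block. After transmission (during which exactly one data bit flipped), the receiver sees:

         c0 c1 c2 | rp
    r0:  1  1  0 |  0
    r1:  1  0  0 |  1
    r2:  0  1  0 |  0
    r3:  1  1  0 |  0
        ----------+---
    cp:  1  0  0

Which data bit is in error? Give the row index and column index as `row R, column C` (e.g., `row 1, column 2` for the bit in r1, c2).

Recompute each row's even parity and compare to rp:
  r0: data parity 0, sent rp 0 → ok
  r1: data parity 1, sent rp 1 → ok
  r2: data parity 1, sent rp 0 → mismatch
  r3: data parity 0, sent rp 0 → ok
Recompute each column's even parity and compare to cp:
  c0: data parity 1, sent cp 1 → ok
  c1: data parity 1, sent cp 0 → mismatch
  c2: data parity 0, sent cp 0 → ok
Exactly one row (r2) and one column (c1) fail → the flipped bit is at their intersection.

row 2, column 1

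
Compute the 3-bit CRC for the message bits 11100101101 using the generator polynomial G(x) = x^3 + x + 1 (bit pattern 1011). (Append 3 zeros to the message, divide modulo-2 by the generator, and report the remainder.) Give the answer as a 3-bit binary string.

Append 3 zeros: 11100101101000. Divide by 1011 (XOR where the leading bit is 1):
  pos 0: 1110 XOR 1011 = 0101
  pos 1: 1010 XOR 1011 = 0001
  pos 4: 1101 XOR 1011 = 0110
  pos 5: 1101 XOR 1011 = 0110
  pos 6: 1100 XOR 1011 = 0111
  pos 7: 1111 XOR 1011 = 0100
  pos 8: 1000 XOR 1011 = 0011
  pos 10: 1100 XOR 1011 = 0111
Remainder (last 3 bits) = 111. This is the CRC / FCS.

111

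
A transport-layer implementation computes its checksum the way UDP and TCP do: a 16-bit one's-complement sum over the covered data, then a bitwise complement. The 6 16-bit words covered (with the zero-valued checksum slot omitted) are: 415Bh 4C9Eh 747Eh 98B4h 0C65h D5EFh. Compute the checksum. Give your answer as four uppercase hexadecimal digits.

One's-complement addition (fold any carry out of bit 15 back into bit 0):
  0x415B + 0x4C9E = 0x08DF9
  0x8DF9 + 0x747E = 0x10277 → wrap carry → 0x0278
  0x0278 + 0x98B4 = 0x09B2C
  0x9B2C + 0x0C65 = 0x0A791
  0xA791 + 0xD5EF = 0x17D80 → wrap carry → 0x7D81
One's-complement sum = 0x7D81.
Checksum = ~0x7D81 & 0xFFFF = 0x827E.

827E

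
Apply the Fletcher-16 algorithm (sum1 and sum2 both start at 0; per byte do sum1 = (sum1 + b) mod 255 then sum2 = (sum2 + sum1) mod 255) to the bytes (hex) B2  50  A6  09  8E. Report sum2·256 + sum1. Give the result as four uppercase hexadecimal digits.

5341

Running sums (mod 255):
  after byte 0 (B2): sum1=178, sum2=178
  after byte 1 (50): sum1=3, sum2=181
  after byte 2 (A6): sum1=169, sum2=95
  after byte 3 (09): sum1=178, sum2=18
  after byte 4 (8E): sum1=65, sum2=83
Checksum = sum2·256 + sum1 = 83·256 + 65 = 21313 = 0x5341.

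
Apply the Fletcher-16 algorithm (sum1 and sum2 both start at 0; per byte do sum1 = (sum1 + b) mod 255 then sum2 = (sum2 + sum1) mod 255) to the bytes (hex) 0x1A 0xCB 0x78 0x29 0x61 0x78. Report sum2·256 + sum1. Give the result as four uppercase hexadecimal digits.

3061

Running sums (mod 255):
  after byte 0 (0x1A): sum1=26, sum2=26
  after byte 1 (0xCB): sum1=229, sum2=0
  after byte 2 (0x78): sum1=94, sum2=94
  after byte 3 (0x29): sum1=135, sum2=229
  after byte 4 (0x61): sum1=232, sum2=206
  after byte 5 (0x78): sum1=97, sum2=48
Checksum = sum2·256 + sum1 = 48·256 + 97 = 12385 = 0x3061.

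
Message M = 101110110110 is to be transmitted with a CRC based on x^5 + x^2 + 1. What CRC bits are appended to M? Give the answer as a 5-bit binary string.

Append 5 zeros: 10111011011000000. Divide by 100101 (XOR where the leading bit is 1):
  pos 0: 101110 XOR 100101 = 001011
  pos 2: 101111 XOR 100101 = 001010
  pos 4: 101001 XOR 100101 = 001100
  pos 6: 110010 XOR 100101 = 010111
  pos 7: 101110 XOR 100101 = 001011
  pos 9: 101100 XOR 100101 = 001001
  pos 11: 100100 XOR 100101 = 000001
Remainder (last 5 bits) = 00001. This is the CRC / FCS.

00001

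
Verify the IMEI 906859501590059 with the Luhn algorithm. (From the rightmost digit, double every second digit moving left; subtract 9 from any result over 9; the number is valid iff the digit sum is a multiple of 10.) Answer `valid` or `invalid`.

From the right, keep odd positions and double even positions (subtract 9 from any doubled value over 9):
  doubled (positions 2,4,...): 1 0 1 0 9 7 0 → sum 18
  kept (positions 1,3,...): 9 0 9 1 5 5 6 9 → sum 44
Total = 62.
62 mod 10 = 2, so the number is invalid.

invalid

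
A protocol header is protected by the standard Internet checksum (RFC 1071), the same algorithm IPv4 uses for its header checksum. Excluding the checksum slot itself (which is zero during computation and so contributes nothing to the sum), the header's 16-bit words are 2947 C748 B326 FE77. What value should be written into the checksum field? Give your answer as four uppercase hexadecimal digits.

5DD1

One's-complement addition (fold any carry out of bit 15 back into bit 0):
  0x2947 + 0xC748 = 0x0F08F
  0xF08F + 0xB326 = 0x1A3B5 → wrap carry → 0xA3B6
  0xA3B6 + 0xFE77 = 0x1A22D → wrap carry → 0xA22E
One's-complement sum = 0xA22E.
Checksum = ~0xA22E & 0xFFFF = 0x5DD1.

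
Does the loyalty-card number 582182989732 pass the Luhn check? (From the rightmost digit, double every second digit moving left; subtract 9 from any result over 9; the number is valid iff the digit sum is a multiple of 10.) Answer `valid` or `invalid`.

From the right, keep odd positions and double even positions (subtract 9 from any doubled value over 9):
  doubled (positions 2,4,...): 6 9 9 7 4 1 → sum 36
  kept (positions 1,3,...): 2 7 8 2 1 8 → sum 28
Total = 64.
64 mod 10 = 4, so the number is invalid.

invalid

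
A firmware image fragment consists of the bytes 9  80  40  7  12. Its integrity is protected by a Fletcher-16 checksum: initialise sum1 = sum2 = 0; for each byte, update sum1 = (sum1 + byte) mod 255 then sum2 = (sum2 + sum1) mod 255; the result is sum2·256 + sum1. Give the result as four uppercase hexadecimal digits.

Running sums (mod 255):
  after byte 0 (9): sum1=9, sum2=9
  after byte 1 (80): sum1=89, sum2=98
  after byte 2 (40): sum1=129, sum2=227
  after byte 3 (7): sum1=136, sum2=108
  after byte 4 (12): sum1=148, sum2=1
Checksum = sum2·256 + sum1 = 1·256 + 148 = 404 = 0x0194.

0194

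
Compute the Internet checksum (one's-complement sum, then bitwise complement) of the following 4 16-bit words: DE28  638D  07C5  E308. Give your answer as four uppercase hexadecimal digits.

D37B

One's-complement addition (fold any carry out of bit 15 back into bit 0):
  0xDE28 + 0x638D = 0x141B5 → wrap carry → 0x41B6
  0x41B6 + 0x07C5 = 0x0497B
  0x497B + 0xE308 = 0x12C83 → wrap carry → 0x2C84
One's-complement sum = 0x2C84.
Checksum = ~0x2C84 & 0xFFFF = 0xD37B.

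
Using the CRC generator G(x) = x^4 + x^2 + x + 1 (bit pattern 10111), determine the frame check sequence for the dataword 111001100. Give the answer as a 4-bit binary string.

Append 4 zeros: 1110011000000. Divide by 10111 (XOR where the leading bit is 1):
  pos 0: 11100 XOR 10111 = 01011
  pos 1: 10111 XOR 10111 = 00000
  pos 6: 10000 XOR 10111 = 00111
  pos 8: 11100 XOR 10111 = 01011
Remainder (last 4 bits) = 1011. This is the CRC / FCS.

1011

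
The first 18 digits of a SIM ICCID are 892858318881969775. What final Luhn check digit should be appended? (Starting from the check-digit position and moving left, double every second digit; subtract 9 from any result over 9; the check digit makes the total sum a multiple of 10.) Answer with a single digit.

8

Partial digits right→left: 5 7 7 9 6 9 1 8 8 8 1 3 8 5 8 2 9 8
Double every second digit counting from the check-digit position (so the 1st, 3rd, 5th, ... of the partial from the right).
  doubled (with −9 where >9): 1 5 3 2 7 2 7 7 9 → sum 43
  kept as-is: 7 9 9 8 8 3 5 2 8 → sum 59
Total = 43 + 59 = 102.
Check digit = (10 − (102 mod 10)) mod 10 = 8.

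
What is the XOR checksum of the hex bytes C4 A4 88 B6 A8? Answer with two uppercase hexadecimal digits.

F6

XOR the bytes together:
  start with 0xC4
  0xC4 ⊕ 0xA4 = 0x60
  0x60 ⊕ 0x88 = 0xE8
  0xE8 ⊕ 0xB6 = 0x5E
  0x5E ⊕ 0xA8 = 0xF6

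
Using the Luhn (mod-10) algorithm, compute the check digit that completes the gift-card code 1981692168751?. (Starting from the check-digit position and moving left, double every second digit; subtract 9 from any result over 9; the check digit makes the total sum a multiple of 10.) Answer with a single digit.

Partial digits right→left: 1 5 7 8 6 1 2 9 6 1 8 9 1
Double every second digit counting from the check-digit position (so the 1st, 3rd, 5th, ... of the partial from the right).
  doubled (with −9 where >9): 2 5 3 4 3 7 2 → sum 26
  kept as-is: 5 8 1 9 1 9 → sum 33
Total = 26 + 33 = 59.
Check digit = (10 − (59 mod 10)) mod 10 = 1.

1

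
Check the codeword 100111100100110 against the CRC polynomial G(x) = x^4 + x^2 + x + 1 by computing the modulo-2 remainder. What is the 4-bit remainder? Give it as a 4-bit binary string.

0000

Modulo-2 division of 100111100100110 by 10111:
  pos 0: 10011 XOR 10111 = 00100
  pos 2: 10011 XOR 10111 = 00100
  pos 4: 10000 XOR 10111 = 00111
  pos 6: 11110 XOR 10111 = 01001
  pos 7: 10010 XOR 10111 = 00101
  pos 9: 10111 XOR 10111 = 00000
Remainder = 0000 (zero — the frame passes the CRC check).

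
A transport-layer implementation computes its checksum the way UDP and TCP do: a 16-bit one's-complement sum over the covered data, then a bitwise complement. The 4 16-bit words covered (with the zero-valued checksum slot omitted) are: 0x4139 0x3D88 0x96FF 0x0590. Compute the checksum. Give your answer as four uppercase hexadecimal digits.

One's-complement addition (fold any carry out of bit 15 back into bit 0):
  0x4139 + 0x3D88 = 0x07EC1
  0x7EC1 + 0x96FF = 0x115C0 → wrap carry → 0x15C1
  0x15C1 + 0x0590 = 0x01B51
One's-complement sum = 0x1B51.
Checksum = ~0x1B51 & 0xFFFF = 0xE4AE.

E4AE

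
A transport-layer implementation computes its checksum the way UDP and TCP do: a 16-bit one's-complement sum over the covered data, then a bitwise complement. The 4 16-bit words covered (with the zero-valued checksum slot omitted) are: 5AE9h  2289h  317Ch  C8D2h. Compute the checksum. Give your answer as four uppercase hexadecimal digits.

883E

One's-complement addition (fold any carry out of bit 15 back into bit 0):
  0x5AE9 + 0x2289 = 0x07D72
  0x7D72 + 0x317C = 0x0AEEE
  0xAEEE + 0xC8D2 = 0x177C0 → wrap carry → 0x77C1
One's-complement sum = 0x77C1.
Checksum = ~0x77C1 & 0xFFFF = 0x883E.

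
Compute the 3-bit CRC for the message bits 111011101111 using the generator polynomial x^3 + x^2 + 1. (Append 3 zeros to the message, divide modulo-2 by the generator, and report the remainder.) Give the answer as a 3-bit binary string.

000

Append 3 zeros: 111011101111000. Divide by 1101 (XOR where the leading bit is 1):
  pos 0: 1110 XOR 1101 = 0011
  pos 2: 1111 XOR 1101 = 0010
  pos 4: 1010 XOR 1101 = 0111
  pos 5: 1111 XOR 1101 = 0010
  pos 7: 1011 XOR 1101 = 0110
  pos 8: 1101 XOR 1101 = 0000
Remainder (last 3 bits) = 000. This is the CRC / FCS.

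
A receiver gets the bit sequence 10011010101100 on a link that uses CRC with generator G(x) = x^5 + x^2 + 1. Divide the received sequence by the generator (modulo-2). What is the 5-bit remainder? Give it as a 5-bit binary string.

Modulo-2 division of 10011010101100 by 100101:
  pos 0: 100110 XOR 100101 = 000011
  pos 4: 111010 XOR 100101 = 011111
  pos 5: 111111 XOR 100101 = 011010
  pos 6: 110101 XOR 100101 = 010000
  pos 7: 100000 XOR 100101 = 000101
Remainder = 01010 (nonzero — an error is detected).

01010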